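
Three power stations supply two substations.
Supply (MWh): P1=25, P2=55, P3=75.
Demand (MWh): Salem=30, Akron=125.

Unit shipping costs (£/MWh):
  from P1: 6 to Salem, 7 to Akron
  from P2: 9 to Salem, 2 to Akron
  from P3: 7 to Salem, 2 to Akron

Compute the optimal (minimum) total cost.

435

A cheapest plan:
  P1->Salem: 25 MWh
  P2->Akron: 55 MWh
  P3->Salem: 5 MWh
  P3->Akron: 70 MWh
Total cost = £435.
(Supply check: P1 ships 25; P2 ships 55; P3 ships 75.)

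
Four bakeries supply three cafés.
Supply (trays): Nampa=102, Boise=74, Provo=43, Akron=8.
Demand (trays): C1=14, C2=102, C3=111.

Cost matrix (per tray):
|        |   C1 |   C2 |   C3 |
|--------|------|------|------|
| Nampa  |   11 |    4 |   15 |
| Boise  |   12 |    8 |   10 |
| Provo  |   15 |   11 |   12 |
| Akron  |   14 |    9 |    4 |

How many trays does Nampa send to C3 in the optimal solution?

0

Solving gives:
  Nampa→C2: 102 × 4 = 408
  Boise→C1: 14 × 12 = 168
  Boise→C3: 60 × 10 = 600
  Provo→C3: 43 × 12 = 516
  Akron→C3: 8 × 4 = 32
Total cost = 1724.
The route Nampa→C3 is not used.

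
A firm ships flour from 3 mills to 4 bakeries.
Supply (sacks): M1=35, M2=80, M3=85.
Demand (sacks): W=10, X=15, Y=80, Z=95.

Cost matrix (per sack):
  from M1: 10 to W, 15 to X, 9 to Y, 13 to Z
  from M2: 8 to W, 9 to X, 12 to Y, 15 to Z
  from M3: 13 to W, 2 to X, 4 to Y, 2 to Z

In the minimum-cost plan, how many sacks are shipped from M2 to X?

15

The minimum-cost plan:
  M1 to Y: 35 × 9 = 315
  M2 to W: 10 × 8 = 80
  M2 to X: 15 × 9 = 135
  M2 to Y: 45 × 12 = 540
  M2 to Z: 10 × 15 = 150
  M3 to Z: 85 × 2 = 170
Total cost = 1390.
So M2→X carries 15 sacks.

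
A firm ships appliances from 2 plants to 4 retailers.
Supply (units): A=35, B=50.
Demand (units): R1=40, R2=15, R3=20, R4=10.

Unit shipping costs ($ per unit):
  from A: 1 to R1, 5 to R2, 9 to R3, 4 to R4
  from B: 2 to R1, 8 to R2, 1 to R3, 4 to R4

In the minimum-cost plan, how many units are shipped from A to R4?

0

The minimum-cost plan:
  A–R1: 20 units
  A–R2: 15 units
  B–R1: 20 units
  B–R3: 20 units
  B–R4: 10 units
Total cost = $195.
The route A→R4 is not used.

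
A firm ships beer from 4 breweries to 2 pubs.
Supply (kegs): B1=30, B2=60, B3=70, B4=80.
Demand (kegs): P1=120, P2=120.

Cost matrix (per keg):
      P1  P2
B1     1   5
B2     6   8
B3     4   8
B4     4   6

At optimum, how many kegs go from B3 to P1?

Solving gives:
  B1 to P1: 30 kegs
  B2 to P1: 20 kegs
  B2 to P2: 40 kegs
  B3 to P1: 70 kegs
  B4 to P2: 80 kegs
Total cost = 1230.
So B3→P1 carries 70 kegs.

70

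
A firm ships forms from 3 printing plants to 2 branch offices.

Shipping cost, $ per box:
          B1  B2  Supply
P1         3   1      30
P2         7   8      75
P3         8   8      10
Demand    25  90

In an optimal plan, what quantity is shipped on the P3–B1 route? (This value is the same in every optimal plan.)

0

The minimum-cost plan:
  P1 to B2: 30 × $1 = $30
  P2 to B1: 25 × $7 = $175
  P2 to B2: 50 × $8 = $400
  P3 to B2: 10 × $8 = $80
Total cost = $685.
The route P3→B1 is not used.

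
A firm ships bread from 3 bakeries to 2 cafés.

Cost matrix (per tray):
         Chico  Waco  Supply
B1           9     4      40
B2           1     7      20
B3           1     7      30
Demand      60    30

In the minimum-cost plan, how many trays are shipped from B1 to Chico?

Optimal shipments:
  B1–Chico: 10 trays
  B1–Waco: 30 trays
  B2–Chico: 20 trays
  B3–Chico: 30 trays
Total cost = 260.
So B1→Chico carries 10 trays.

10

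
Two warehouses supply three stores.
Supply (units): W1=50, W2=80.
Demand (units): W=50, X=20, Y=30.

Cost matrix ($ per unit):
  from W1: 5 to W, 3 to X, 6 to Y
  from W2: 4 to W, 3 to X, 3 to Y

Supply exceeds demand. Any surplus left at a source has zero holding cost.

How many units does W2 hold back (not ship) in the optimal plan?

Minimum-cost shipments:
  W1->X: 20 units
  W2->W: 50 units
  W2->Y: 30 units
Total cost = $350.
W2 ships 80 of its 80, leaving 0.

0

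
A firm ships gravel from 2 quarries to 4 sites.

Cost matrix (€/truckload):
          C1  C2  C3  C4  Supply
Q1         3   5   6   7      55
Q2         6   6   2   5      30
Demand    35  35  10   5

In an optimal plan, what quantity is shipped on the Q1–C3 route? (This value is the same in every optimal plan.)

The minimum-cost plan:
  Q1->C1: 35 × €3 = €105
  Q1->C2: 20 × €5 = €100
  Q2->C2: 15 × €6 = €90
  Q2->C3: 10 × €2 = €20
  Q2->C4: 5 × €5 = €25
Total cost = €340.
The route Q1→C3 is not used.

0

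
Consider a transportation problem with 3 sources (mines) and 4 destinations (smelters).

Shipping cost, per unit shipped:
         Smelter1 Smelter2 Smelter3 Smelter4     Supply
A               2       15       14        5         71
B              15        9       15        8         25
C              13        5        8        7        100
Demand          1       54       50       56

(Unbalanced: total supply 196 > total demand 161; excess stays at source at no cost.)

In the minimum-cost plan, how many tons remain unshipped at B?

21

Minimum-cost shipments:
  A to Smelter1: 1 tons
  A to Smelter4: 56 tons
  B to Smelter2: 4 tons
  C to Smelter2: 50 tons
  C to Smelter3: 50 tons
Total cost = 968.
B ships 4 of its 25, leaving 21.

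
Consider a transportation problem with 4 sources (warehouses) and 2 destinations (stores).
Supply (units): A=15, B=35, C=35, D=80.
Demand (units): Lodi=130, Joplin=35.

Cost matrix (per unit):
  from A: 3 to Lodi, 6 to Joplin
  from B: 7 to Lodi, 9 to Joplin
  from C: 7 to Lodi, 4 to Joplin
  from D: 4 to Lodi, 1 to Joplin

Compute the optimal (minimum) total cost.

One minimum-cost allocation:
  A to Lodi: 15 × 3 = 45
  B to Lodi: 35 × 7 = 245
  C to Joplin: 35 × 4 = 140
  D to Lodi: 80 × 4 = 320
Total = 45 + 245 + 140 + 320 = 750.
(Supply check: A ships 15; B ships 35; C ships 35; D ships 80.)

750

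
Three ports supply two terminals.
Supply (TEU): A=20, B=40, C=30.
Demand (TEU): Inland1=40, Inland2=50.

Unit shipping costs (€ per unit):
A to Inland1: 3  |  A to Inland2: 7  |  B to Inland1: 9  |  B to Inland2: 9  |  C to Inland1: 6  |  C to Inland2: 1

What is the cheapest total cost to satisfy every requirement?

Optimal allocation:
  A to Inland1: 20 × €3 = €60
  B to Inland1: 20 × €9 = €180
  B to Inland2: 20 × €9 = €180
  C to Inland2: 30 × €1 = €30
Total = 60 + 180 + 180 + 30 = €450.

450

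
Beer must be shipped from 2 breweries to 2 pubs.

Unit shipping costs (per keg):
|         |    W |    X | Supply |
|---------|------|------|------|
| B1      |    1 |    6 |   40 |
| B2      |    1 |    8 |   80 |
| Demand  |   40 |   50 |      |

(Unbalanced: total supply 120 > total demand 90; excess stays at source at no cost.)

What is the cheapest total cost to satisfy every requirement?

An optimal shipping plan:
  B1→X: 40 × 6 = 240
  B2→W: 40 × 1 = 40
  B2→X: 10 × 8 = 80
Total = 240 + 40 + 80 = 360.
(Supply check: B1 ships 40; B2 ships 50.)

360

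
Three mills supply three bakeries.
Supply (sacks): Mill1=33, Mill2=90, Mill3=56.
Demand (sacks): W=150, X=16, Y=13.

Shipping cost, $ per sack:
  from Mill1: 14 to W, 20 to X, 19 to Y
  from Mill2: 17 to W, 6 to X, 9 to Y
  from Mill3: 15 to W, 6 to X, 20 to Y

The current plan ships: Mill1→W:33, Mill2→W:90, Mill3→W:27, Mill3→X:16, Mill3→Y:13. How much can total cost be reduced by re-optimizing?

201

Current plan cost = 33·14 + 90·17 + 27·15 + 16·6 + 13·20 = $2753.
Optimal plan:
  Mill1–W: 33 × $14 = $462
  Mill2–W: 61 × $17 = $1037
  Mill2–X: 16 × $6 = $96
  Mill2–Y: 13 × $9 = $117
  Mill3–W: 56 × $15 = $840
Optimal cost = $2552.
Saving = 2753 − 2552 = $201.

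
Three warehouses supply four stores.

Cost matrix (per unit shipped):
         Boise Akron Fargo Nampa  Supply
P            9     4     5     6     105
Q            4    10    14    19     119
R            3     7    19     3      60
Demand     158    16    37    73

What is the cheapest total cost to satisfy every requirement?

Optimal allocation:
  P–Akron: 16 units
  P–Fargo: 37 units
  P–Nampa: 52 units
  Q–Boise: 119 units
  R–Boise: 39 units
  R–Nampa: 21 units
Total cost = 1217.

1217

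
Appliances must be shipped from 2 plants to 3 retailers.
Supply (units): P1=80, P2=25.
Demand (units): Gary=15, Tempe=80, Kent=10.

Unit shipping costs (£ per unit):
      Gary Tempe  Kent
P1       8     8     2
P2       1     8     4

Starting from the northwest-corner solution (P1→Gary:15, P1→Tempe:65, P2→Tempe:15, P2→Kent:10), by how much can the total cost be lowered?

125

Current plan cost = 15·8 + 65·8 + 15·8 + 10·4 = £800.
Optimal plan:
  P1->Tempe: 70 × £8 = £560
  P1->Kent: 10 × £2 = £20
  P2->Gary: 15 × £1 = £15
  P2->Tempe: 10 × £8 = £80
Optimal cost = £675.
Saving = 800 − 675 = £125.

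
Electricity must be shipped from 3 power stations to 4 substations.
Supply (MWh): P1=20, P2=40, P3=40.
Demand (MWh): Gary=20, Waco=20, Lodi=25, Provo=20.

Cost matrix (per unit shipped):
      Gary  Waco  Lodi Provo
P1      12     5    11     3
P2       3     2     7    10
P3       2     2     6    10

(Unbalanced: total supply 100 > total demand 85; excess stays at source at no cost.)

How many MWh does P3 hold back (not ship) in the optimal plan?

0

An optimal plan:
  P1->Provo: 20 MWh
  P2->Gary: 5 MWh
  P2->Waco: 20 MWh
  P3->Gary: 15 MWh
  P3->Lodi: 25 MWh
Total cost = 295.
P3 ships 40 of its 40, leaving 0.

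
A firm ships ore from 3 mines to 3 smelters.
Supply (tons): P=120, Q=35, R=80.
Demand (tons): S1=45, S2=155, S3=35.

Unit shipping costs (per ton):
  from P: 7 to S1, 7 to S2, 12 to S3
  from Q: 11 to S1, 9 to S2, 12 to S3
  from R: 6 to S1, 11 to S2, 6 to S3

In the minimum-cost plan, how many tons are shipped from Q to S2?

35

Solving gives:
  P→S2: 120 × 7 = 840
  Q→S2: 35 × 9 = 315
  R→S1: 45 × 6 = 270
  R→S3: 35 × 6 = 210
Total cost = 1635.
So Q→S2 carries 35 tons.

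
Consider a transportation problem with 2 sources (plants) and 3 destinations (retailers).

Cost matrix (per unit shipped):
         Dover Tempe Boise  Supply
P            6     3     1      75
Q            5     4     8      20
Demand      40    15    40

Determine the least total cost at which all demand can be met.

A cheapest plan:
  P→Dover: 20 × 6 = 120
  P→Tempe: 15 × 3 = 45
  P→Boise: 40 × 1 = 40
  Q→Dover: 20 × 5 = 100
Total = 120 + 45 + 40 + 100 = 305.

305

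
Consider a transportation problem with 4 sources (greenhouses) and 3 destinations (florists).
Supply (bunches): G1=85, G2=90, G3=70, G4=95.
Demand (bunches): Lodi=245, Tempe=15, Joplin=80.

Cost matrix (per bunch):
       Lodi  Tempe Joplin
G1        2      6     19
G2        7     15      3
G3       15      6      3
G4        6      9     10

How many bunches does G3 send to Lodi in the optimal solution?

Solving gives:
  G1 to Lodi: 85 bunches
  G2 to Lodi: 65 bunches
  G2 to Joplin: 25 bunches
  G3 to Tempe: 15 bunches
  G3 to Joplin: 55 bunches
  G4 to Lodi: 95 bunches
Total cost = 1525.
The route G3→Lodi is not used.

0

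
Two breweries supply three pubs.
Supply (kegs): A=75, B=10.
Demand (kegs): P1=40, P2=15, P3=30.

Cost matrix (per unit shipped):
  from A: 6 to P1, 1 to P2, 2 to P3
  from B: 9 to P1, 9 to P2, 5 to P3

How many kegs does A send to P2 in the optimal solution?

Solving gives:
  A–P1: 30 × 6 = 180
  A–P2: 15 × 1 = 15
  A–P3: 30 × 2 = 60
  B–P1: 10 × 9 = 90
Total cost = 345.
So A→P2 carries 15 kegs.

15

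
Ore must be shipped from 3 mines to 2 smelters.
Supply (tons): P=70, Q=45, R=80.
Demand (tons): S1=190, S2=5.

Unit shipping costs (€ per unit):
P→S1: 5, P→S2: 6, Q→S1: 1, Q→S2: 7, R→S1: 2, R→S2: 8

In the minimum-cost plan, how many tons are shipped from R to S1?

The minimum-cost plan:
  P to S1: 65 × €5 = €325
  P to S2: 5 × €6 = €30
  Q to S1: 45 × €1 = €45
  R to S1: 80 × €2 = €160
Total cost = €560.
So R→S1 carries 80 tons.

80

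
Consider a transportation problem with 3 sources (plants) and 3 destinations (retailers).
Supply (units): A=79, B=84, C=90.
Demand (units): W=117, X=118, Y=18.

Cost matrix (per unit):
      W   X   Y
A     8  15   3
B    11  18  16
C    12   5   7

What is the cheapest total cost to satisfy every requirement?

2112

Optimal allocation:
  A–W: 33 × 8 = 264
  A–X: 28 × 15 = 420
  A–Y: 18 × 3 = 54
  B–W: 84 × 11 = 924
  C–X: 90 × 5 = 450
Total = 264 + 420 + 54 + 924 + 450 = 2112.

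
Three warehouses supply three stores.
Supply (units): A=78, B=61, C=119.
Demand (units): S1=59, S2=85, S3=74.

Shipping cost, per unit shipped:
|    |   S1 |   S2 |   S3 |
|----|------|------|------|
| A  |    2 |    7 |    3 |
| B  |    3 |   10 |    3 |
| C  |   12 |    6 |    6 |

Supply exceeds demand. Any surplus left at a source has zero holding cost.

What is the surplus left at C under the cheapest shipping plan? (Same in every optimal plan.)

An optimal plan:
  A→S1: 59 units
  A→S3: 13 units
  B→S3: 61 units
  C→S2: 85 units
Total cost = 850.
C ships 85 of its 119, leaving 34.

34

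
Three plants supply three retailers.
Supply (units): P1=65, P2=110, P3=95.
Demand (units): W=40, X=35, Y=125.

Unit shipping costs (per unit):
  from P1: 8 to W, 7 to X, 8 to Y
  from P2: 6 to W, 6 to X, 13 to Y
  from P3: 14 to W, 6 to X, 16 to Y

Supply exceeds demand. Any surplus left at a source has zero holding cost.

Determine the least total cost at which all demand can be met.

1750

One minimum-cost allocation:
  P1–Y: 65 × 8 = 520
  P2–W: 40 × 6 = 240
  P2–X: 10 × 6 = 60
  P2–Y: 60 × 13 = 780
  P3–X: 25 × 6 = 150
Total = 520 + 240 + 60 + 780 + 150 = 1750.
(Supply check: P1 ships 65; P2 ships 110; P3 ships 25.)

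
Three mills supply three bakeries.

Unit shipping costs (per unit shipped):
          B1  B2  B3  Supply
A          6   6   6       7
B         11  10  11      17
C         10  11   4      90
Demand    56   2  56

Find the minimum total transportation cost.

Optimal allocation:
  A–B1: 7 × 6 = 42
  B–B1: 15 × 11 = 165
  B–B2: 2 × 10 = 20
  C–B1: 34 × 10 = 340
  C–B3: 56 × 4 = 224
Total = 42 + 165 + 20 + 340 + 224 = 791.

791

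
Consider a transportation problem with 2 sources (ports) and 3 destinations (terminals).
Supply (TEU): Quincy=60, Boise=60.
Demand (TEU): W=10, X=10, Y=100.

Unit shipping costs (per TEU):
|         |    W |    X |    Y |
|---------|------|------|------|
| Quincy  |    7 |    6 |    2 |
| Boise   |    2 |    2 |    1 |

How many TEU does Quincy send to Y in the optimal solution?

60

Optimal shipments:
  Quincy–Y: 60 × 2 = 120
  Boise–W: 10 × 2 = 20
  Boise–X: 10 × 2 = 20
  Boise–Y: 40 × 1 = 40
Total cost = 200.
So Quincy→Y carries 60 TEU.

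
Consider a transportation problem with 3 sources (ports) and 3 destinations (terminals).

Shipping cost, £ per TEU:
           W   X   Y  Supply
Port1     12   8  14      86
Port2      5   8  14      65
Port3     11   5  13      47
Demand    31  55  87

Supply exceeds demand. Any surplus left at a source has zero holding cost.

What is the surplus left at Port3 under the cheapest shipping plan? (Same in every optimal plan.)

0

An optimal plan:
  Port1->X: 8 × £8 = £64
  Port1->Y: 53 × £14 = £742
  Port2->W: 31 × £5 = £155
  Port2->Y: 34 × £14 = £476
  Port3->X: 47 × £5 = £235
Total cost = £1672.
Port3 ships 47 of its 47, leaving 0.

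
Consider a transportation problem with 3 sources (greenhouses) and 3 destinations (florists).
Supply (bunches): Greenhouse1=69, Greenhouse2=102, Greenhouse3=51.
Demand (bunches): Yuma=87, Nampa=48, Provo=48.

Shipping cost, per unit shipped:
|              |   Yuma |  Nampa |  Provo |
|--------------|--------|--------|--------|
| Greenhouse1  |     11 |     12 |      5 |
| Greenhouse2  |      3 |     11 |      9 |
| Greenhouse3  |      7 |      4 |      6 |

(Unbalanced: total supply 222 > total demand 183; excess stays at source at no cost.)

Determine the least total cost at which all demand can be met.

One minimum-cost allocation:
  Greenhouse1->Provo: 48 × 5 = 240
  Greenhouse2->Yuma: 87 × 3 = 261
  Greenhouse3->Nampa: 48 × 4 = 192
Total = 240 + 261 + 192 = 693.
(Supply check: Greenhouse1 ships 48; Greenhouse2 ships 87; Greenhouse3 ships 48.)

693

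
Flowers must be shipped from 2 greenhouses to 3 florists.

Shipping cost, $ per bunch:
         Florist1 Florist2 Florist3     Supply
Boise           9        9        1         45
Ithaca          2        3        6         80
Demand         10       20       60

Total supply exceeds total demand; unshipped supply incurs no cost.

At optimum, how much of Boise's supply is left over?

0

An optimal plan:
  Boise→Florist3: 45 × $1 = $45
  Ithaca→Florist1: 10 × $2 = $20
  Ithaca→Florist2: 20 × $3 = $60
  Ithaca→Florist3: 15 × $6 = $90
Total cost = $215.
Boise ships 45 of its 45, leaving 0.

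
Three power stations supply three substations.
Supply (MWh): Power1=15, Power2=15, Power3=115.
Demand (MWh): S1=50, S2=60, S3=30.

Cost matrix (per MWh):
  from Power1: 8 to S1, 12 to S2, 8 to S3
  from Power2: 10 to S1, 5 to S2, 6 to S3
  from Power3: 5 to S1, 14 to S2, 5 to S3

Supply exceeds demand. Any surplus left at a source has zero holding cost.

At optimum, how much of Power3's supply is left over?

5

An optimal plan:
  Power1 to S2: 15 × 12 = 180
  Power2 to S2: 15 × 5 = 75
  Power3 to S1: 50 × 5 = 250
  Power3 to S2: 30 × 14 = 420
  Power3 to S3: 30 × 5 = 150
Total cost = 1075.
Power3 ships 110 of its 115, leaving 5.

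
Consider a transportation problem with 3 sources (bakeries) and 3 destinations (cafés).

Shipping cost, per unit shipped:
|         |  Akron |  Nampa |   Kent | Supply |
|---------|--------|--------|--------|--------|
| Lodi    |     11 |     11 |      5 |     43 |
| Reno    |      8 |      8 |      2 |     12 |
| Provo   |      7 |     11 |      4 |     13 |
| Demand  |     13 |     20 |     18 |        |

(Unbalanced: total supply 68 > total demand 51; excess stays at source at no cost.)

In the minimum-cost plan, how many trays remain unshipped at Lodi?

An optimal plan:
  Lodi->Nampa: 20 × 11 = 220
  Lodi->Kent: 6 × 5 = 30
  Reno->Kent: 12 × 2 = 24
  Provo->Akron: 13 × 7 = 91
Total cost = 365.
Lodi ships 26 of its 43, leaving 17.

17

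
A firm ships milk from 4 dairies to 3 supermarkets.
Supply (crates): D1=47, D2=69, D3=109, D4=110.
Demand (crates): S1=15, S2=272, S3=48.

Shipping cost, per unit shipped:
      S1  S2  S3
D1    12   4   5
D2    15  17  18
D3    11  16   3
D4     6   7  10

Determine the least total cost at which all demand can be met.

3176

An optimal shipping plan:
  D1->S2: 47 crates
  D2->S2: 69 crates
  D3->S1: 15 crates
  D3->S2: 46 crates
  D3->S3: 48 crates
  D4->S2: 110 crates
Total cost = 3176.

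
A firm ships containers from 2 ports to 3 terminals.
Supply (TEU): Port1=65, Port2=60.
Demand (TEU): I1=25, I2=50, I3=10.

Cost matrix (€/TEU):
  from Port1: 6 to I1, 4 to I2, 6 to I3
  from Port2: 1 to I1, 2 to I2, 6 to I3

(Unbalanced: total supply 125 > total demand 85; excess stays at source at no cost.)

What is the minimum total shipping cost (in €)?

215

One minimum-cost allocation:
  Port1–I2: 15 × €4 = €60
  Port1–I3: 10 × €6 = €60
  Port2–I1: 25 × €1 = €25
  Port2–I2: 35 × €2 = €70
Total = 60 + 60 + 25 + 70 = €215.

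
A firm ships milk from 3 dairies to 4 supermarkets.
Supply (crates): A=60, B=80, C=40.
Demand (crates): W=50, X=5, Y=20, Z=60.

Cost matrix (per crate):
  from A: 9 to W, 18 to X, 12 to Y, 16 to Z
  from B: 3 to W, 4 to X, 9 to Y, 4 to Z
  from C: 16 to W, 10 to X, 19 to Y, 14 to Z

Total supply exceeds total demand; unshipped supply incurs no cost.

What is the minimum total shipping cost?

An optimal shipping plan:
  A to W: 30 × 9 = 270
  A to Y: 20 × 12 = 240
  B to W: 20 × 3 = 60
  B to Z: 60 × 4 = 240
  C to X: 5 × 10 = 50
Total = 270 + 240 + 60 + 240 + 50 = 860.

860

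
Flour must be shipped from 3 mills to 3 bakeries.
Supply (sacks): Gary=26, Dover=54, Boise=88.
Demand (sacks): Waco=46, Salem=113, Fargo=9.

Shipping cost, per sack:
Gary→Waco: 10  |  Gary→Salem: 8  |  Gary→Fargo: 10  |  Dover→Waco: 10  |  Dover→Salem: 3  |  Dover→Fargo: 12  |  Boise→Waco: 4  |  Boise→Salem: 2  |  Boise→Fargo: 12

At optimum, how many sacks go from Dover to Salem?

Solving gives:
  Gary->Salem: 17 × 8 = 136
  Gary->Fargo: 9 × 10 = 90
  Dover->Salem: 54 × 3 = 162
  Boise->Waco: 46 × 4 = 184
  Boise->Salem: 42 × 2 = 84
Total cost = 656.
So Dover→Salem carries 54 sacks.

54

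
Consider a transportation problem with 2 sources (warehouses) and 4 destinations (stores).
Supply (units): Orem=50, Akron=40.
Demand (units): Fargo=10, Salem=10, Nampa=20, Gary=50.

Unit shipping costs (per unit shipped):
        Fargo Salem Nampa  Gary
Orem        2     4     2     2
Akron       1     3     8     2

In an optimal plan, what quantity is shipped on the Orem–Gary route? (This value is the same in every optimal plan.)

30

The minimum-cost plan:
  Orem→Nampa: 20 × 2 = 40
  Orem→Gary: 30 × 2 = 60
  Akron→Fargo: 10 × 1 = 10
  Akron→Salem: 10 × 3 = 30
  Akron→Gary: 20 × 2 = 40
Total cost = 180.
So Orem→Gary carries 30 units.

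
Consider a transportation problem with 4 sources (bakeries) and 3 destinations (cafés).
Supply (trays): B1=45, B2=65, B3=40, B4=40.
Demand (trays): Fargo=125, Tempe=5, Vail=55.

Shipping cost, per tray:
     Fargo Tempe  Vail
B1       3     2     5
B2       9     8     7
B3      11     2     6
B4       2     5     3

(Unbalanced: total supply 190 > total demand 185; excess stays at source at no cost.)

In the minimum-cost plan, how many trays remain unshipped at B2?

An optimal plan:
  B1 to Fargo: 45 × 3 = 135
  B2 to Fargo: 40 × 9 = 360
  B2 to Vail: 20 × 7 = 140
  B3 to Tempe: 5 × 2 = 10
  B3 to Vail: 35 × 6 = 210
  B4 to Fargo: 40 × 2 = 80
Total cost = 935.
B2 ships 60 of its 65, leaving 5.

5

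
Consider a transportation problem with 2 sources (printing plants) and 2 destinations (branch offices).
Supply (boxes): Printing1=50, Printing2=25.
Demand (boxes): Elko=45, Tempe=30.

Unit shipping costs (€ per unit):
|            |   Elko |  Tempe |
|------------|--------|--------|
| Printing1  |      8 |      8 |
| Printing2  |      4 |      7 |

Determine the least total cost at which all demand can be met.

Optimal allocation:
  Printing1->Elko: 20 × €8 = €160
  Printing1->Tempe: 30 × €8 = €240
  Printing2->Elko: 25 × €4 = €100
Total = 160 + 240 + 100 = €500.

500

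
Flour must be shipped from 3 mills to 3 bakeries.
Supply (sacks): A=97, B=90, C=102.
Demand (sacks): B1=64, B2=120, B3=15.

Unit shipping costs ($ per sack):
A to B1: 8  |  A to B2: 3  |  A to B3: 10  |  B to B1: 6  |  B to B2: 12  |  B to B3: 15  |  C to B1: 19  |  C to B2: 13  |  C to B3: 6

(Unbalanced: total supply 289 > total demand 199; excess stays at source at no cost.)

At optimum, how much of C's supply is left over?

Minimum-cost shipments:
  A–B2: 97 × $3 = $291
  B–B1: 64 × $6 = $384
  B–B2: 23 × $12 = $276
  C–B3: 15 × $6 = $90
Total cost = $1041.
C ships 15 of its 102, leaving 87.

87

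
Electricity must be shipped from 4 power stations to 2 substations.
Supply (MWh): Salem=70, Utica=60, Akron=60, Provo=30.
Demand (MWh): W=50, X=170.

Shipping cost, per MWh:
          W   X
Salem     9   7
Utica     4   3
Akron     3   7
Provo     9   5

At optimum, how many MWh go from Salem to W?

0

Solving gives:
  Salem–X: 70 MWh
  Utica–X: 60 MWh
  Akron–W: 50 MWh
  Akron–X: 10 MWh
  Provo–X: 30 MWh
Total cost = 1040.
The route Salem→W is not used.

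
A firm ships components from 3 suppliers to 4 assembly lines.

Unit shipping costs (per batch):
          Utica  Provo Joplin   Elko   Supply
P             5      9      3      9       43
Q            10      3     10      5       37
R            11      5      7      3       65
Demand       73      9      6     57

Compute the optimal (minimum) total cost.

757

An optimal shipping plan:
  P→Utica: 43 × 5 = 215
  Q→Utica: 28 × 10 = 280
  Q→Provo: 9 × 3 = 27
  R→Utica: 2 × 11 = 22
  R→Joplin: 6 × 7 = 42
  R→Elko: 57 × 3 = 171
Total = 215 + 280 + 27 + 22 + 42 + 171 = 757.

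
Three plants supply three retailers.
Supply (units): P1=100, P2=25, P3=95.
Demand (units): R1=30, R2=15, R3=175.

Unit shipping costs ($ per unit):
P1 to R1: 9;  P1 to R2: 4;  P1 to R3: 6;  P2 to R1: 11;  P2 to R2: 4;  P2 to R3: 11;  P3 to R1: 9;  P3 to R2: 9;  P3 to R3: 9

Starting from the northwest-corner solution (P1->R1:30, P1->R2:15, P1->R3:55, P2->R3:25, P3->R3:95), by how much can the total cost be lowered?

165

Current plan cost = 30·9 + 15·4 + 55·6 + 25·11 + 95·9 = $1790.
Optimal plan:
  P1 to R3: 100 × $6 = $600
  P2 to R2: 15 × $4 = $60
  P2 to R3: 10 × $11 = $110
  P3 to R1: 30 × $9 = $270
  P3 to R3: 65 × $9 = $585
Optimal cost = $1625.
Saving = 1790 − 1625 = $165.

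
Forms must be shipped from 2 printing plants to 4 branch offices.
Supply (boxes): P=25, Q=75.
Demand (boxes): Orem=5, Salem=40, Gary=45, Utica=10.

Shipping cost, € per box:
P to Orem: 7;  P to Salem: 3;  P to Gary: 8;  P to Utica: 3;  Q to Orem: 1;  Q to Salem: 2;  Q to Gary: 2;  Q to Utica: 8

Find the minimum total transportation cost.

One minimum-cost allocation:
  P to Salem: 15 × €3 = €45
  P to Utica: 10 × €3 = €30
  Q to Orem: 5 × €1 = €5
  Q to Salem: 25 × €2 = €50
  Q to Gary: 45 × €2 = €90
Total = 45 + 30 + 5 + 50 + 90 = €220.

220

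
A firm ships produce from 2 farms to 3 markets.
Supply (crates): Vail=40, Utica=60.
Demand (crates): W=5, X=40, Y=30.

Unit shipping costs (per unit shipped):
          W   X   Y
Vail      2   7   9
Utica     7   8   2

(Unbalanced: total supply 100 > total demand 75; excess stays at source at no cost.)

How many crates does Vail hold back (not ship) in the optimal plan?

An optimal plan:
  Vail->W: 5 × 2 = 10
  Vail->X: 35 × 7 = 245
  Utica->X: 5 × 8 = 40
  Utica->Y: 30 × 2 = 60
Total cost = 355.
Vail ships 40 of its 40, leaving 0.

0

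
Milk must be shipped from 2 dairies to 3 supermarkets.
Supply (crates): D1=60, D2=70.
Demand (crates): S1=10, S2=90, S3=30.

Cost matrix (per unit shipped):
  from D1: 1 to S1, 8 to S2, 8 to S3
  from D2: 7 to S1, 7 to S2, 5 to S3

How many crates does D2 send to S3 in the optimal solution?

30

The minimum-cost plan:
  D1→S1: 10 × 1 = 10
  D1→S2: 50 × 8 = 400
  D2→S2: 40 × 7 = 280
  D2→S3: 30 × 5 = 150
Total cost = 840.
So D2→S3 carries 30 crates.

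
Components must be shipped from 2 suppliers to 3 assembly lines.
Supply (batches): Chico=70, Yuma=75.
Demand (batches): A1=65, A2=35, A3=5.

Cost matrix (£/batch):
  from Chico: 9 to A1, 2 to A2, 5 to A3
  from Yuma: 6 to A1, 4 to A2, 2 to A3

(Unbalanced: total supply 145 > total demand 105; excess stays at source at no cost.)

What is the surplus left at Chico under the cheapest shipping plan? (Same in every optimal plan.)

An optimal plan:
  Chico to A2: 35 × £2 = £70
  Yuma to A1: 65 × £6 = £390
  Yuma to A3: 5 × £2 = £10
Total cost = £470.
Chico ships 35 of its 70, leaving 35.

35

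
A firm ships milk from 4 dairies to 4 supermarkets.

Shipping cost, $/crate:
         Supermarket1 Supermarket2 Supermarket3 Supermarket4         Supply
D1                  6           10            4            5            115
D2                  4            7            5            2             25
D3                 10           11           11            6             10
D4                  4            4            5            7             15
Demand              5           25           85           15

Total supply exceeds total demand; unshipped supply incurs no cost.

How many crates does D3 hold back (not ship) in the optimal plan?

10

An optimal plan:
  D1 to Supermarket1: 5 crates
  D1 to Supermarket3: 85 crates
  D2 to Supermarket2: 10 crates
  D2 to Supermarket4: 15 crates
  D4 to Supermarket2: 15 crates
Total cost = $530.
D3 ships 0 of its 10, leaving 10.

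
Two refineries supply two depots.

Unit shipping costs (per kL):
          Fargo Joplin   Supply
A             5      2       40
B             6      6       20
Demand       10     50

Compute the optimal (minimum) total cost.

200

An optimal shipping plan:
  A→Joplin: 40 × 2 = 80
  B→Fargo: 10 × 6 = 60
  B→Joplin: 10 × 6 = 60
Total = 80 + 60 + 60 = 200.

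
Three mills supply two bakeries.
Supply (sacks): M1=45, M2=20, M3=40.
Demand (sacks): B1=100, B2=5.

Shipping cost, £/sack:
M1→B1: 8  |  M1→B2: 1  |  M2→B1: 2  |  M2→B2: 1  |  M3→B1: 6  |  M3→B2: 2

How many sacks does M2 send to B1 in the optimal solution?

20

Optimal shipments:
  M1→B1: 40 sacks
  M1→B2: 5 sacks
  M2→B1: 20 sacks
  M3→B1: 40 sacks
Total cost = £605.
So M2→B1 carries 20 sacks.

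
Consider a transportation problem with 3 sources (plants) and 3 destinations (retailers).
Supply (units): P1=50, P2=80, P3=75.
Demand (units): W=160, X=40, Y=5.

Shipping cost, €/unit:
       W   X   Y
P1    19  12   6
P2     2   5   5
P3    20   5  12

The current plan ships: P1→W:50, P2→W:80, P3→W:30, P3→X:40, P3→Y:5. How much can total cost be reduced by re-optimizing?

Current plan cost = 50·19 + 80·2 + 30·20 + 40·5 + 5·12 = €1970.
Optimal plan:
  P1->W: 45 × €19 = €855
  P1->Y: 5 × €6 = €30
  P2->W: 80 × €2 = €160
  P3->W: 35 × €20 = €700
  P3->X: 40 × €5 = €200
Optimal cost = €1945.
Saving = 1970 − 1945 = €25.

25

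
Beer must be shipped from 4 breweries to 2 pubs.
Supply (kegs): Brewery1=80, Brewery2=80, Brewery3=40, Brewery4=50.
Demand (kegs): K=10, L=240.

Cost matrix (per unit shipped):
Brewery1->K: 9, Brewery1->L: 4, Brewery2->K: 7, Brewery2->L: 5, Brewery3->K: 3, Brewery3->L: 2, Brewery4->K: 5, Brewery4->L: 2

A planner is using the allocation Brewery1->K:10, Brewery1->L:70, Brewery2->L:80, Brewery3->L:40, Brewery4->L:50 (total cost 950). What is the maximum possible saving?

Current plan cost = 10·9 + 70·4 + 80·5 + 40·2 + 50·2 = 950.
Optimal plan:
  Brewery1→L: 80 × 4 = 320
  Brewery2→L: 80 × 5 = 400
  Brewery3→K: 10 × 3 = 30
  Brewery3→L: 30 × 2 = 60
  Brewery4→L: 50 × 2 = 100
Optimal cost = 910.
Saving = 950 − 910 = 40.

40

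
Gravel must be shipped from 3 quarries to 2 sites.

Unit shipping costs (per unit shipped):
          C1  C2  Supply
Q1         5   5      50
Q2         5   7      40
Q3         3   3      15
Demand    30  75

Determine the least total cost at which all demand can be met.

515

One minimum-cost allocation:
  Q1→C2: 50 × 5 = 250
  Q2→C1: 30 × 5 = 150
  Q2→C2: 10 × 7 = 70
  Q3→C2: 15 × 3 = 45
Total = 250 + 150 + 70 + 45 = 515.
(Supply check: Q1 ships 50; Q2 ships 40; Q3 ships 15.)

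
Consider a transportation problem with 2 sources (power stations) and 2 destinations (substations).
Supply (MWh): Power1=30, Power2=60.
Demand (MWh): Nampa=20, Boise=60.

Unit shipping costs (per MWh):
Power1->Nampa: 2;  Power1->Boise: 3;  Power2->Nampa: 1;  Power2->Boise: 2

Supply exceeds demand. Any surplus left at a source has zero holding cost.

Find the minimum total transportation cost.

160

Optimal allocation:
  Power1–Nampa: 20 × 2 = 40
  Power2–Boise: 60 × 2 = 120
Total = 40 + 120 = 160.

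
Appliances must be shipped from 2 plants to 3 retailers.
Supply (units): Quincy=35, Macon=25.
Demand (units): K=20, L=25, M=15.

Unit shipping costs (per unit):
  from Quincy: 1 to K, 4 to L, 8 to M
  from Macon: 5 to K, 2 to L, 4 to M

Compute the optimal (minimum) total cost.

An optimal shipping plan:
  Quincy to K: 20 × 1 = 20
  Quincy to L: 15 × 4 = 60
  Macon to L: 10 × 2 = 20
  Macon to M: 15 × 4 = 60
Total = 20 + 60 + 20 + 60 = 160.

160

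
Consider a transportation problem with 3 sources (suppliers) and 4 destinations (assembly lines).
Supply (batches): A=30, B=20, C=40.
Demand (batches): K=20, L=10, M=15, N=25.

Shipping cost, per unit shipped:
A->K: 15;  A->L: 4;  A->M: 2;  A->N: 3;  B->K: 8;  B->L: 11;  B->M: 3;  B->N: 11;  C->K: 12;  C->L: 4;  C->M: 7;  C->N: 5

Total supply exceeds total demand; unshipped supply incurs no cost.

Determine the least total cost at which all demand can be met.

325

An optimal shipping plan:
  A–M: 15 batches
  A–N: 15 batches
  B–K: 20 batches
  C–L: 10 batches
  C–N: 10 batches
Total cost = 325.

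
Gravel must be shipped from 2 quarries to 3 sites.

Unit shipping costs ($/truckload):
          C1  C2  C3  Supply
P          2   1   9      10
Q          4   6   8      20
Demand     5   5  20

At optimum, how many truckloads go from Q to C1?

0

Solving gives:
  P->C1: 5 × $2 = $10
  P->C2: 5 × $1 = $5
  Q->C3: 20 × $8 = $160
Total cost = $175.
The route Q→C1 is not used.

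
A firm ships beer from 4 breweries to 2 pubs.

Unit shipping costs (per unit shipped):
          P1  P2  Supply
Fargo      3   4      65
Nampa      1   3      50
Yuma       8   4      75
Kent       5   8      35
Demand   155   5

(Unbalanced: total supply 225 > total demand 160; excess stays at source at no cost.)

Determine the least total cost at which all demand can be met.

480

Optimal allocation:
  Fargo–P1: 65 × 3 = 195
  Nampa–P1: 50 × 1 = 50
  Yuma–P1: 5 × 8 = 40
  Yuma–P2: 5 × 4 = 20
  Kent–P1: 35 × 5 = 175
Total = 195 + 50 + 40 + 20 + 175 = 480.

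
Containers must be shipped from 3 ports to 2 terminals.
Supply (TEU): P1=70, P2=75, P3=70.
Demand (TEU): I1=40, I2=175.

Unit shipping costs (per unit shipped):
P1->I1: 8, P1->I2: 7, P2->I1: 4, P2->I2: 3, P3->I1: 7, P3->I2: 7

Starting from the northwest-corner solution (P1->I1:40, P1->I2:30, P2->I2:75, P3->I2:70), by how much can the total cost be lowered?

40

Current plan cost = 40·8 + 30·7 + 75·3 + 70·7 = 1245.
Optimal plan:
  P1->I2: 70 × 7 = 490
  P2->I2: 75 × 3 = 225
  P3->I1: 40 × 7 = 280
  P3->I2: 30 × 7 = 210
Optimal cost = 1205.
Saving = 1245 − 1205 = 40.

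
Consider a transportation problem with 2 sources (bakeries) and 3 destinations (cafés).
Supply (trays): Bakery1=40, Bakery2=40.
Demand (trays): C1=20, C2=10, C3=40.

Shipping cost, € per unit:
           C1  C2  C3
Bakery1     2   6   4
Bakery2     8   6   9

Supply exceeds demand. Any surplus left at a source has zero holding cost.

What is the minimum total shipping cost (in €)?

Optimal allocation:
  Bakery1->C1: 20 × €2 = €40
  Bakery1->C3: 20 × €4 = €80
  Bakery2->C2: 10 × €6 = €60
  Bakery2->C3: 20 × €9 = €180
Total = 40 + 80 + 60 + 180 = €360.
(Supply check: Bakery1 ships 40; Bakery2 ships 30.)

360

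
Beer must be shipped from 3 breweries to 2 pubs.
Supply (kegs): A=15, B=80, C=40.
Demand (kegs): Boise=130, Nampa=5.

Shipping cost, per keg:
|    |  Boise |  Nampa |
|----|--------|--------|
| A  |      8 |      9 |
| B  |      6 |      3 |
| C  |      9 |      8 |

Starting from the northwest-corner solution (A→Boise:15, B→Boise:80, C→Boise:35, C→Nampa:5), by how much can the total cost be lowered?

Current plan cost = 15·8 + 80·6 + 35·9 + 5·8 = 955.
Optimal plan:
  A→Boise: 15 × 8 = 120
  B→Boise: 75 × 6 = 450
  B→Nampa: 5 × 3 = 15
  C→Boise: 40 × 9 = 360
Optimal cost = 945.
Saving = 955 − 945 = 10.

10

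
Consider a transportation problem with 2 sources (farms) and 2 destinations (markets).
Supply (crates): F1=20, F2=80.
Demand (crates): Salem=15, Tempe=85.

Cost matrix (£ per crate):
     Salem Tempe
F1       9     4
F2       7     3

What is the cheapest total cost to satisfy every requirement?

380

A cheapest plan:
  F1 to Tempe: 20 × £4 = £80
  F2 to Salem: 15 × £7 = £105
  F2 to Tempe: 65 × £3 = £195
Total = 80 + 105 + 195 = £380.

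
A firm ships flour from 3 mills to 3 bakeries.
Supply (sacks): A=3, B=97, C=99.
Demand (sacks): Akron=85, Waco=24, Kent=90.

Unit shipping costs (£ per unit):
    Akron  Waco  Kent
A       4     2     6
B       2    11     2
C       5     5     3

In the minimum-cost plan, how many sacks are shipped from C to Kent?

Solving gives:
  A->Waco: 3 × £2 = £6
  B->Akron: 85 × £2 = £170
  B->Kent: 12 × £2 = £24
  C->Waco: 21 × £5 = £105
  C->Kent: 78 × £3 = £234
Total cost = £539.
So C→Kent carries 78 sacks.

78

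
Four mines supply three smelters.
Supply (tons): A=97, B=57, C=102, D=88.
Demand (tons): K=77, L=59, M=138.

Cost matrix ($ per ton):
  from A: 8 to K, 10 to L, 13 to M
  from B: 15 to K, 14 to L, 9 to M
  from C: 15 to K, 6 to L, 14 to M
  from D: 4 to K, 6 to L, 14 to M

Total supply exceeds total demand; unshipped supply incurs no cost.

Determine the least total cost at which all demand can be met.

2228

An optimal shipping plan:
  A to M: 81 × $13 = $1053
  B to M: 57 × $9 = $513
  C to L: 59 × $6 = $354
  D to K: 77 × $4 = $308
Total = 1053 + 513 + 354 + 308 = $2228.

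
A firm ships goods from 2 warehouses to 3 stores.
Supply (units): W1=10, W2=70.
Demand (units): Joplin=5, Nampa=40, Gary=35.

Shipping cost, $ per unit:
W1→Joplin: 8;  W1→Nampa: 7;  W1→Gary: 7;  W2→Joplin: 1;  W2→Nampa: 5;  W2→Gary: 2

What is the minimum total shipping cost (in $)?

One minimum-cost allocation:
  W1 to Nampa: 10 units
  W2 to Joplin: 5 units
  W2 to Nampa: 30 units
  W2 to Gary: 35 units
Total cost = $295.
(Supply check: W1 ships 10; W2 ships 70.)

295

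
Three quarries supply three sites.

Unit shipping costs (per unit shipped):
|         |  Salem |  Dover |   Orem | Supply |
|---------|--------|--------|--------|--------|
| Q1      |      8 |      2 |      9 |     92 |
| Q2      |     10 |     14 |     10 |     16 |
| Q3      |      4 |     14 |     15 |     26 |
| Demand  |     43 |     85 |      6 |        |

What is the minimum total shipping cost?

A cheapest plan:
  Q1–Salem: 7 × 8 = 56
  Q1–Dover: 85 × 2 = 170
  Q2–Salem: 10 × 10 = 100
  Q2–Orem: 6 × 10 = 60
  Q3–Salem: 26 × 4 = 104
Total = 56 + 170 + 100 + 60 + 104 = 490.
(Supply check: Q1 ships 92; Q2 ships 16; Q3 ships 26.)

490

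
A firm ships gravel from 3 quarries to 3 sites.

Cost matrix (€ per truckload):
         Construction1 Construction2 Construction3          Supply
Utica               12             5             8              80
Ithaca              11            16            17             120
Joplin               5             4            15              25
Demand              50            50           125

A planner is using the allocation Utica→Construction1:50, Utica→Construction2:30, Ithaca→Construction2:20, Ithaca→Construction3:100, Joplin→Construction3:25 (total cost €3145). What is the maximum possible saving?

Current plan cost = 50·12 + 30·5 + 20·16 + 100·17 + 25·15 = €3145.
Optimal plan:
  Utica to Construction2: 25 truckloads
  Utica to Construction3: 55 truckloads
  Ithaca to Construction1: 50 truckloads
  Ithaca to Construction3: 70 truckloads
  Joplin to Construction2: 25 truckloads
Optimal cost = €2405.
Saving = 3145 − 2405 = €740.

740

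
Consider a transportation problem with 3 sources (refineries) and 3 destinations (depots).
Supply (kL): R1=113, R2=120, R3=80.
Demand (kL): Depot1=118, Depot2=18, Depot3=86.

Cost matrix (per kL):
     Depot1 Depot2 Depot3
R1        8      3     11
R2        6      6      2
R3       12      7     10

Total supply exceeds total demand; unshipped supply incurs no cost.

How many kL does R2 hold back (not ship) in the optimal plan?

An optimal plan:
  R1→Depot1: 84 × 8 = 672
  R1→Depot2: 18 × 3 = 54
  R2→Depot1: 34 × 6 = 204
  R2→Depot3: 86 × 2 = 172
Total cost = 1102.
R2 ships 120 of its 120, leaving 0.

0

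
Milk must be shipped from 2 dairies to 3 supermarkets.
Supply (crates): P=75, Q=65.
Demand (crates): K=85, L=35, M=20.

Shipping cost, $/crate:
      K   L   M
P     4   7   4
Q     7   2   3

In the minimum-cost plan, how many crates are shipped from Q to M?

20

Solving gives:
  P→K: 75 crates
  Q→K: 10 crates
  Q→L: 35 crates
  Q→M: 20 crates
Total cost = $500.
So Q→M carries 20 crates.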